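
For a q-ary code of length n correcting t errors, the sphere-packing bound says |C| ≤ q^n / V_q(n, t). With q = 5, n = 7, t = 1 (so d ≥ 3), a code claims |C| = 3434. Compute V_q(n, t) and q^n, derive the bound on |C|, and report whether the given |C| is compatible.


V_q(n, t) = 29, q^n = 78125, Hamming bound = 2693, |C| = 3434 > bound (violated).

Step 1: Compute V_q(n, t) = Σ_{j=0}^1 C(n, j) (q−1)^j.
  j = 0: C(7,0)·(4)^0 = 1·1 = 1.
  j = 1: C(7,1)·(4)^1 = 7·4 = 28.
  V_q(n, t) = 1 + 28 = 29.
Step 2: q^n = 5^7 = 78125.
Step 3: Hamming bound ⌊q^n / V_q(n,t)⌋ = ⌊78125/29⌋ = 2693.
Step 4: Compare |C| = 3434 to 2693: violated.
The claimed |C| lies above the Hamming bound, so no 5-ary code of length 7 with d ≥ 3 can have 3434 codewords.


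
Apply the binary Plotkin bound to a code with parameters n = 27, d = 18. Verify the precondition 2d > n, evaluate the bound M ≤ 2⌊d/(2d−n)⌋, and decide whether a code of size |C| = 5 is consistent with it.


Plotkin bound M ≤ 4; given |C| = 5 > bound (violated).

Check applicability: 2d = 36, n = 27.
2d − n = 9 > 0, so Plotkin applies.
Compute d/(2d−n) = 18/9 ≈ 2.0000.
⌊d/(2d−n)⌋ = 2.
Plotkin bound: M ≤ 2·2 = 4.
Given |C| = 5, check: VIOLATED.
This |C| is above the Plotkin bound, so no binary code with n = 27, d = 18 and 5 codewords exists.


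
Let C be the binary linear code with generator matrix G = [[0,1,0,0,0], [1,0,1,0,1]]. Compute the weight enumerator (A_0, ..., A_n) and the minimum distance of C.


Weight distribution: A_0 = 1, A_1 = 1, A_3 = 1, A_4 = 1. Minimum distance d = 1.

Enumerate all 2^2 = 4 messages m ∈ F_2^2.
For each, compute codeword c = mG in F_2^5, then tally its weight.
  m = 00 → c = 00000, weight = 0.
  m = 10 → c = 01000, weight = 1.
  m = 01 → c = 10101, weight = 3.
  m = 11 → c = 11101, weight = 4.
Tally weights:
  weight 0: 1 codewords.
  weight 1: 1 codewords.
  weight 3: 1 codewords.
  weight 4: 1 codewords.
Minimum distance d = smallest w > 0 with A_w > 0 = 1.
Sanity: Σ A_w = 4 = 2^2 = 4 ✓.


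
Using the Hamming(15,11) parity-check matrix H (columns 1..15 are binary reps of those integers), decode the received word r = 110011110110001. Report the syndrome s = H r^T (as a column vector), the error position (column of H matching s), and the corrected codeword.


s = (0, 0, 0, 1)^T, error position = 1, corrected codeword c = 010011110110001

Compute s = H r^T mod 2 one row at a time:
  s_1 = 1 + 0 + 1 + 1 + 0 + 0 + 0 + 1 = 4 ≡ 0 (mod 2).
  s_2 = 0 + 1 + 1 + 1 + 0 + 0 + 0 + 1 = 4 ≡ 0 (mod 2).
  s_3 = 1 + 0 + 1 + 1 + 1 + 1 + 0 + 1 = 6 ≡ 0 (mod 2).
  s_4 = 1 + 0 + 1 + 1 + 0 + 1 + 0 + 1 = 5 ≡ 1 (mod 2).
s = (0, 0, 0, 1)^T — this equals column 1 of H (binary 0001), so error is at position 1.
Correct: flip bit 1 of r = 110011110110001 to get c = 010011110110001.


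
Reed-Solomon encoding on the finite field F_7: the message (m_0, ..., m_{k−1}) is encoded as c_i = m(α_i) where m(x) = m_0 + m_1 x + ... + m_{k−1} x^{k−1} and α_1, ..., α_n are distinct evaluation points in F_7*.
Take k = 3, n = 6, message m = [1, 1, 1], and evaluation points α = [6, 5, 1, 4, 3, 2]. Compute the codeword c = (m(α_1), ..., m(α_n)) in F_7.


c = [1, 3, 3, 0, 6, 0]

Message polynomial: m(x) = 1 + 1·x + 1·x^2 (mod 7).
For each evaluation point α_i, compute m(α_i) mod 7:
  α_1 = 6: Horner steps 1 → 0 → 1, so m(6) = 1.
  α_2 = 5: Horner steps 1 → 6 → 3, so m(5) = 3.
  α_3 = 1: Horner steps 1 → 2 → 3, so m(1) = 3.
  α_4 = 4: Horner steps 1 → 5 → 0, so m(4) = 0.
  α_5 = 3: Horner steps 1 → 4 → 6, so m(3) = 6.
  α_6 = 2: Horner steps 1 → 3 → 0, so m(2) = 0.
Codeword c = [1, 3, 3, 0, 6, 0] ∈ F_7^6.


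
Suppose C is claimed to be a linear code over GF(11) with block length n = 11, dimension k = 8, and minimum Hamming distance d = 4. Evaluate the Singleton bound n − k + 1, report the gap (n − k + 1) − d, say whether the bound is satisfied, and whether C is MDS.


Singleton RHS = n − k + 1 = 4, slack = 0, bound satisfied, MDS.

Singleton bound: d ≤ n − k + 1.
Here n = 11, k = 8, so n − k + 1 = 4.
Given d = 4, check d ≤ 4: YES.
Slack = (n − k + 1) − d = 0.
The code is MDS (slack = 0).
Description: the claimed parameters are [11, 8, 4]_11; such a code would be MDS (meets Singleton bound).


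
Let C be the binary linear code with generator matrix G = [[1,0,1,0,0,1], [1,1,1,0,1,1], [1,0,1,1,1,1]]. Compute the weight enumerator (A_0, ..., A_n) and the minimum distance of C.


Weight distribution: A_0 = 1, A_2 = 3, A_3 = 1, A_5 = 3. Minimum distance d = 2.

Enumerate all 2^3 = 8 messages m ∈ F_2^3.
For each, compute codeword c = mG in F_2^6, then tally its weight.
  m = 000 → c = 000000, weight = 0.
  m = 100 → c = 101001, weight = 3.
  m = 010 → c = 111011, weight = 5.
  m = 110 → c = 010010, weight = 2.
  m = 001 → c = 101111, weight = 5.
  m = 101 → c = 000110, weight = 2.
  m = 011 → c = 010100, weight = 2.
  m = 111 → c = 111101, weight = 5.
Tally weights:
  weight 0: 1 codewords.
  weight 2: 3 codewords.
  weight 3: 1 codewords.
  weight 5: 3 codewords.
Minimum distance d = smallest w > 0 with A_w > 0 = 2.
Sanity: Σ A_w = 8 = 2^3 = 8 ✓.


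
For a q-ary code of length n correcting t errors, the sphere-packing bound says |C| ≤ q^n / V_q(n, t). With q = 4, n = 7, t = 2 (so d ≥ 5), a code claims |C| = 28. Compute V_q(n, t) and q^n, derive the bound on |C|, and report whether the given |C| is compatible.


V_q(n, t) = 211, q^n = 16384, Hamming bound = 77, |C| = 28 ≤ bound (satisfied).

Step 1: Compute V_q(n, t) = Σ_{j=0}^2 C(n, j) (q−1)^j.
  j = 0: C(7,0)·(3)^0 = 1·1 = 1.
  j = 1: C(7,1)·(3)^1 = 7·3 = 21.
  j = 2: C(7,2)·(3)^2 = 21·9 = 189.
  V_q(n, t) = 1 + 21 + 189 = 211.
Step 2: q^n = 4^7 = 16384.
Step 3: Hamming bound ⌊q^n / V_q(n,t)⌋ = ⌊16384/211⌋ = 77.
Step 4: Compare |C| = 28 to 77: satisfied.
The claimed |C| lies below the Hamming bound.


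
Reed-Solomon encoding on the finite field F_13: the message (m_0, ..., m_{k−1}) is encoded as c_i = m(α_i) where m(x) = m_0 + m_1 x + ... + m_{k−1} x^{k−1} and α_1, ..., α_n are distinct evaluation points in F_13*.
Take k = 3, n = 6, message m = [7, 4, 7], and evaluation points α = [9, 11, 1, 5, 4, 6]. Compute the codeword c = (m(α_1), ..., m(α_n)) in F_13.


c = [12, 1, 5, 7, 5, 10]

Message polynomial: m(x) = 7 + 4·x + 7·x^2 (mod 13).
For each evaluation point α_i, compute m(α_i) mod 13:
  α_1 = 9: Horner steps 7 → 2 → 12, so m(9) = 12.
  α_2 = 11: Horner steps 7 → 3 → 1, so m(11) = 1.
  α_3 = 1: Horner steps 7 → 11 → 5, so m(1) = 5.
  α_4 = 5: Horner steps 7 → 0 → 7, so m(5) = 7.
  α_5 = 4: Horner steps 7 → 6 → 5, so m(4) = 5.
  α_6 = 6: Horner steps 7 → 7 → 10, so m(6) = 10.
Codeword c = [12, 1, 5, 7, 5, 10] ∈ F_13^6.


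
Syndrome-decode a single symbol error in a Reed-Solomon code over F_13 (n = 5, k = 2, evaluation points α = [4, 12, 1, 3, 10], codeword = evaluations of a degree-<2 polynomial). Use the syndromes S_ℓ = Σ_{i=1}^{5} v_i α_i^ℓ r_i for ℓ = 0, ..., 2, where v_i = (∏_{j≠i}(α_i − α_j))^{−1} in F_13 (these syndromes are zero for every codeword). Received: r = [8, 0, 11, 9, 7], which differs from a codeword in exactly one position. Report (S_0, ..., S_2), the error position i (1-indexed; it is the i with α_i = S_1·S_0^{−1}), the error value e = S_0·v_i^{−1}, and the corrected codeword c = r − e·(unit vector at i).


S = (4, 1, 10), error at position 5, error magnitude e = 5, c = [8, 0, 11, 9, 2].

Step 1: column multipliers v_i = (∏_{j≠i}(α_i − α_j))^{−1} mod 13.
  i = 1 (α = 4): (4−12)(4−1)(4−3)(4−10) = (−8)·3·1·(−6) = 144 ≡ 1, so v_1 = 1^{−1} = 1 (mod 13).
  i = 2 (α = 12): (12−4)(12−1)(12−3)(12−10) = 8·11·9·2 = 1584 ≡ 11, so v_2 = 11^{−1} = 6 (mod 13).
  i = 3 (α = 1): (1−4)(1−12)(1−3)(1−10) = (−3)·(−11)·(−2)·(−9) = 594 ≡ 9, so v_3 = 9^{−1} = 3 (mod 13).
  i = 4 (α = 3): (3−4)(3−12)(3−1)(3−10) = (−1)·(−9)·2·(−7) = −126 ≡ 4, so v_4 = 4^{−1} = 10 (mod 13).
  i = 5 (α = 10): (10−4)(10−12)(10−1)(10−3) = 6·(−2)·9·7 = −756 ≡ 11, so v_5 = 11^{−1} = 6 (mod 13).
  v = [1, 6, 3, 10, 6].
Step 2: syndromes of r = [8, 0, 11, 9, 7] (all sums mod 13).
  S_0 = Σ v_i r_i = 1·8 + 6·0 + 3·11 + 10·9 + 6·7 = 173 ≡ 4.
  S_1 = Σ v_i α_i r_i = 1·4·8 + 6·12·0 + 3·1·11 + 10·3·9 + 6·10·7 = 755 ≡ 1.
  α_i^2 mod 13 = [3, 1, 1, 9, 9].
  S_2 = Σ v_i α_i^2 r_i = 1·3·8 + 6·1·0 + 3·1·11 + 10·9·9 + 6·9·7 = 1245 ≡ 10.
  S = (4, 1, 10) ≠ 0, so r is not a codeword (an error is present).
Step 3: locate the error. For a single error e at position i, S_ℓ = v_i·e·α_i^ℓ, so α_err = S_1/S_0.
  S_0^{−1} = 4^{−1} = 10 (mod 13), so α_err = 1·10 = 10 ≡ 10 = α_5. Error position i = 5.
  Consistency check: S_2/S_1 = 10·1 = 10 ≡ 10 = α_err ✓ (single-error assumption holds).
Step 4: error magnitude e = S_0/v_5 = S_0·∏_{j≠5}(α_5 − α_j) = 4·11 = 44 ≡ 5 (mod 13).
Step 5: correct position 5: c_5 = r_5 − e = 7 − 5 ≡ 2 (mod 13). Hence c = [8, 0, 11, 9, 2].
  Check: interpolating c through the α_i gives m(x) = 12 + 12·x (degree < 2) with m(α_i) = c_i for every i, so c is indeed a codeword.


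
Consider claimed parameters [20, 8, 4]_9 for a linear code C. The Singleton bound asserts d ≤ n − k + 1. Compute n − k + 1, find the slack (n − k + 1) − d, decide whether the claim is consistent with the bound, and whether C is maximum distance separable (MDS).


Singleton RHS = n − k + 1 = 13, slack = 9, bound satisfied, not MDS.

Singleton bound: d ≤ n − k + 1.
Here n = 20, k = 8, so n − k + 1 = 13.
Given d = 4, check d ≤ 13: YES.
Slack = (n − k + 1) − d = 9.
The code is NOT MDS (slack = 9 > 0).
Description: the claimed parameters are [20, 8, 4]_9; such a code would be non-MDS.


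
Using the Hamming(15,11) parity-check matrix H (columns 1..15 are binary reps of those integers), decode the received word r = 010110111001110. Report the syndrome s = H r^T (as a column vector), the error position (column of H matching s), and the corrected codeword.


s = (1, 0, 1, 0)^T, error position = 10, corrected codeword c = 010110111101110

Compute s = H r^T mod 2 one row at a time:
  s_1 = 1 + 1 + 0 + 0 + 1 + 1 + 1 + 0 = 5 ≡ 1 (mod 2).
  s_2 = 1 + 1 + 0 + 1 + 1 + 1 + 1 + 0 = 6 ≡ 0 (mod 2).
  s_3 = 1 + 0 + 0 + 1 + 0 + 0 + 1 + 0 = 3 ≡ 1 (mod 2).
  s_4 = 0 + 0 + 1 + 1 + 1 + 0 + 1 + 0 = 4 ≡ 0 (mod 2).
s = (1, 0, 1, 0)^T — this equals column 10 of H (binary 1010), so error is at position 10.
Correct: flip bit 10 of r = 010110111001110 to get c = 010110111101110.


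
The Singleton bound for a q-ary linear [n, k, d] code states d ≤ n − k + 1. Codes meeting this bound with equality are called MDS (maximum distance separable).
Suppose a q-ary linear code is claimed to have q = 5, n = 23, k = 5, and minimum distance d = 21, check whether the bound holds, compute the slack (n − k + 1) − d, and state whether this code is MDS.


Singleton RHS = n − k + 1 = 19, slack = -2, bound violated (no such code; not MDS).

Singleton bound: d ≤ n − k + 1.
Here n = 23, k = 5, so n − k + 1 = 19.
Given d = 21, check d ≤ 19: NO.
Slack = (n − k + 1) − d = -2.
The slack is negative: d = 21 exceeds n − k + 1 = 19 by 2, so the Singleton bound is violated and no linear [23, 5, 21]_5 code can exist. In particular it is not MDS (MDS requires d = n − k + 1 exactly).
Description: the claimed parameters are [23, 5, 21]_5; such a code would be impossible (violates the Singleton bound).


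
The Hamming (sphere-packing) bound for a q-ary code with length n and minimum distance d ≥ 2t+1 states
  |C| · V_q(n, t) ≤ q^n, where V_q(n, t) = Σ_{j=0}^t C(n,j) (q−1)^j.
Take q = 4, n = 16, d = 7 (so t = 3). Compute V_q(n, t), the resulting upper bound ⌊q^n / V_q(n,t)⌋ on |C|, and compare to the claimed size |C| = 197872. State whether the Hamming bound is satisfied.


V_q(n, t) = 16249, q^n = 4294967296, Hamming bound = 264321, |C| = 197872 ≤ bound (satisfied).

Step 1: Compute V_q(n, t) = Σ_{j=0}^3 C(n, j) (q−1)^j.
  j = 0: C(16,0)·(3)^0 = 1·1 = 1.
  j = 1: C(16,1)·(3)^1 = 16·3 = 48.
  j = 2: C(16,2)·(3)^2 = 120·9 = 1080.
  j = 3: C(16,3)·(3)^3 = 560·27 = 15120.
  V_q(n, t) = 1 + 48 + 1080 + 15120 = 16249.
Step 2: q^n = 4^16 = 4294967296.
Step 3: Hamming bound ⌊q^n / V_q(n,t)⌋ = ⌊4294967296/16249⌋ = 264321.
Step 4: Compare |C| = 197872 to 264321: satisfied.
The claimed |C| lies below the Hamming bound.


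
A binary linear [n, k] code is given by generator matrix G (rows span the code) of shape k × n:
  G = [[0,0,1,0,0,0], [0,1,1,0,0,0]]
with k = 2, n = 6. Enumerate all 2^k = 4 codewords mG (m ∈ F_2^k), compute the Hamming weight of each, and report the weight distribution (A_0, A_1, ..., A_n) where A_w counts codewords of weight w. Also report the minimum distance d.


Weight distribution: A_0 = 1, A_1 = 2, A_2 = 1. Minimum distance d = 1.

Enumerate all 2^2 = 4 messages m ∈ F_2^2.
For each, compute codeword c = mG in F_2^6, then tally its weight.
  m = 00 → c = 000000, weight = 0.
  m = 10 → c = 001000, weight = 1.
  m = 01 → c = 011000, weight = 2.
  m = 11 → c = 010000, weight = 1.
Tally weights:
  weight 0: 1 codewords.
  weight 1: 2 codewords.
  weight 2: 1 codewords.
Minimum distance d = smallest w > 0 with A_w > 0 = 1.
Sanity: Σ A_w = 4 = 2^2 = 4 ✓.


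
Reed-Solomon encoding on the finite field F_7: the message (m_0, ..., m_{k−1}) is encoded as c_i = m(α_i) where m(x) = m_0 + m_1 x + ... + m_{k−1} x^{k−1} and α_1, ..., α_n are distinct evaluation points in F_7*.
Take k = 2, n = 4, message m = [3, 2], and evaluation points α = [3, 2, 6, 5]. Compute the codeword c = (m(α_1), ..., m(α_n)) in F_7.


c = [2, 0, 1, 6]

Message polynomial: m(x) = 3 + 2·x (mod 7).
For each evaluation point α_i, compute m(α_i) mod 7:
  α_1 = 3: Horner steps 2 → 2, so m(3) = 2.
  α_2 = 2: Horner steps 2 → 0, so m(2) = 0.
  α_3 = 6: Horner steps 2 → 1, so m(6) = 1.
  α_4 = 5: Horner steps 2 → 6, so m(5) = 6.
Codeword c = [2, 0, 1, 6] ∈ F_7^4.


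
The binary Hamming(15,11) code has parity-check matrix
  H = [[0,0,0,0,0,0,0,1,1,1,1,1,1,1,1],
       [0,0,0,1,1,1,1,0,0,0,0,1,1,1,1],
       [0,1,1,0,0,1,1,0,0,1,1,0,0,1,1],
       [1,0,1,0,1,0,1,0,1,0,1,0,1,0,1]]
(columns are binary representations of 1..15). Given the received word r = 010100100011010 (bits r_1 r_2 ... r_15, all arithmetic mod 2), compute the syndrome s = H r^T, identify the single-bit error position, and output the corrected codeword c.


s = (1, 0, 0, 0)^T, error position = 8, corrected codeword c = 010100110011010

Compute s = H r^T mod 2 one row at a time:
  s_1 = 0 + 0 + 0 + 1 + 1 + 0 + 1 + 0 = 3 ≡ 1 (mod 2).
  s_2 = 1 + 0 + 0 + 1 + 1 + 0 + 1 + 0 = 4 ≡ 0 (mod 2).
  s_3 = 1 + 0 + 0 + 1 + 0 + 1 + 1 + 0 = 4 ≡ 0 (mod 2).
  s_4 = 0 + 0 + 0 + 1 + 0 + 1 + 0 + 0 = 2 ≡ 0 (mod 2).
s = (1, 0, 0, 0)^T — this equals column 8 of H (binary 1000), so error is at position 8.
Correct: flip bit 8 of r = 010100100011010 to get c = 010100110011010.


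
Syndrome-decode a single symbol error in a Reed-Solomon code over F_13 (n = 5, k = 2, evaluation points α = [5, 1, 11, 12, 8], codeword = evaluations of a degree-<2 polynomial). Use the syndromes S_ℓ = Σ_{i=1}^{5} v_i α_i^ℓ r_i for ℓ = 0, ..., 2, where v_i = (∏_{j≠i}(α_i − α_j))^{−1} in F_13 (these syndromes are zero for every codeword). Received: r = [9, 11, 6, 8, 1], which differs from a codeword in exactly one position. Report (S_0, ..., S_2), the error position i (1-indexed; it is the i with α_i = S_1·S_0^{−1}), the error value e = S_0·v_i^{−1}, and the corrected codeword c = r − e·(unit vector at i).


S = (1, 12, 1), error at position 4, error magnitude e = 9, c = [9, 11, 6, 12, 1].

Step 1: column multipliers v_i = (∏_{j≠i}(α_i − α_j))^{−1} mod 13.
  i = 1 (α = 5): (5−1)(5−11)(5−12)(5−8) = 4·(−6)·(−7)·(−3) = −504 ≡ 3, so v_1 = 3^{−1} = 9 (mod 13).
  i = 2 (α = 1): (1−5)(1−11)(1−12)(1−8) = (−4)·(−10)·(−11)·(−7) = 3080 ≡ 12, so v_2 = 12^{−1} = 12 (mod 13).
  i = 3 (α = 11): (11−5)(11−1)(11−12)(11−8) = 6·10·(−1)·3 = −180 ≡ 2, so v_3 = 2^{−1} = 7 (mod 13).
  i = 4 (α = 12): (12−5)(12−1)(12−11)(12−8) = 7·11·1·4 = 308 ≡ 9, so v_4 = 9^{−1} = 3 (mod 13).
  i = 5 (α = 8): (8−5)(8−1)(8−11)(8−12) = 3·7·(−3)·(−4) = 252 ≡ 5, so v_5 = 5^{−1} = 8 (mod 13).
  v = [9, 12, 7, 3, 8].
Step 2: syndromes of r = [9, 11, 6, 8, 1] (all sums mod 13).
  S_0 = Σ v_i r_i = 9·9 + 12·11 + 7·6 + 3·8 + 8·1 = 287 ≡ 1.
  S_1 = Σ v_i α_i r_i = 9·5·9 + 12·1·11 + 7·11·6 + 3·12·8 + 8·8·1 = 1351 ≡ 12.
  α_i^2 mod 13 = [12, 1, 4, 1, 12].
  S_2 = Σ v_i α_i^2 r_i = 9·12·9 + 12·1·11 + 7·4·6 + 3·1·8 + 8·12·1 = 1392 ≡ 1.
  S = (1, 12, 1) ≠ 0, so r is not a codeword (an error is present).
Step 3: locate the error. For a single error e at position i, S_ℓ = v_i·e·α_i^ℓ, so α_err = S_1/S_0.
  S_0^{−1} = 1^{−1} = 1 (mod 13), so α_err = 12·1 = 12 ≡ 12 = α_4. Error position i = 4.
  Consistency check: S_2/S_1 = 1·12 = 12 ≡ 12 = α_err ✓ (single-error assumption holds).
Step 4: error magnitude e = S_0/v_4 = S_0·∏_{j≠4}(α_4 − α_j) = 1·9 = 9 ≡ 9 (mod 13).
Step 5: correct position 4: c_4 = r_4 − e = 8 − 9 ≡ 12 (mod 13). Hence c = [9, 11, 6, 12, 1].
  Check: interpolating c through the α_i gives m(x) = 5 + 6·x (degree < 2) with m(α_i) = c_i for every i, so c is indeed a codeword.


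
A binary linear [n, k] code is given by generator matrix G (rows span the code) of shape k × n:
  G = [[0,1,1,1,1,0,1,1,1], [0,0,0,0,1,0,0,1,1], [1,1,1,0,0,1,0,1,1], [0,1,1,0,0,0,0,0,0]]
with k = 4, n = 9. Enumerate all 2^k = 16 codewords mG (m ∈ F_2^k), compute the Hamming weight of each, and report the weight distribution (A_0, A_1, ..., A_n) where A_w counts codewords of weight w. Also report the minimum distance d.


Weight distribution: A_0 = 1, A_2 = 2, A_3 = 2, A_4 = 2, A_5 = 4, A_6 = 2, A_7 = 2, A_8 = 1. Minimum distance d = 2.

Enumerate all 2^4 = 16 messages m ∈ F_2^4.
For each, compute codeword c = mG in F_2^9, then tally its weight.
  m = 0000 → c = 000000000, weight = 0.
  m = 1000 → c = 011110111, weight = 7.
  m = 0100 → c = 000010011, weight = 3.
  m = 1100 → c = 011100100, weight = 4.
  m = 0010 → c = 111001011, weight = 6.
  m = 1010 → c = 100111100, weight = 5.
  m = 0110 → c = 111011000, weight = 5.
  m = 1110 → c = 100101111, weight = 6.
  m = 0001 → c = 011000000, weight = 2.
  m = 1001 → c = 000110111, weight = 5.
  m = 0101 → c = 011010011, weight = 5.
  m = 1101 → c = 000100100, weight = 2.
  m = 0011 → c = 100001011, weight = 4.
  m = 1011 → c = 111111100, weight = 7.
  m = 0111 → c = 100011000, weight = 3.
  m = 1111 → c = 111101111, weight = 8.
Tally weights:
  weight 0: 1 codewords.
  weight 2: 2 codewords.
  weight 3: 2 codewords.
  weight 4: 2 codewords.
  weight 5: 4 codewords.
  weight 6: 2 codewords.
  weight 7: 2 codewords.
  weight 8: 1 codewords.
Minimum distance d = smallest w > 0 with A_w > 0 = 2.
Sanity: Σ A_w = 16 = 2^4 = 16 ✓.


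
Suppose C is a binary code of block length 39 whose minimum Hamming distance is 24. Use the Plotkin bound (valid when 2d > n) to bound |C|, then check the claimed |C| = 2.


Plotkin bound M ≤ 4; given |C| = 2 ≤ bound (satisfied).

Check applicability: 2d = 48, n = 39.
2d − n = 9 > 0, so Plotkin applies.
Compute d/(2d−n) = 24/9 ≈ 2.6667.
⌊d/(2d−n)⌋ = 2.
Plotkin bound: M ≤ 2·2 = 4.
Given |C| = 2, check: satisfied.
This |C| is below the Plotkin bound.


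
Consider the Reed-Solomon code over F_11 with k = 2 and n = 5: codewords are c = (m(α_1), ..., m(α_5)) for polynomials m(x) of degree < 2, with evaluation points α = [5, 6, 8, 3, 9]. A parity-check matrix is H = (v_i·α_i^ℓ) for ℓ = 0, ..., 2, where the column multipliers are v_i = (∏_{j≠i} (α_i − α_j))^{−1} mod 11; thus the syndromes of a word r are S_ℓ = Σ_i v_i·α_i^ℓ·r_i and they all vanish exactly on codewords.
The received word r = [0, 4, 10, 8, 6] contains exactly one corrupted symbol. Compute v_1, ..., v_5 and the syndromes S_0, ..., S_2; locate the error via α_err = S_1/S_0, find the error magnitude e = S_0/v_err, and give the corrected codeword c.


S = (9, 10, 5), error at position 2, error magnitude e = 8, c = [0, 7, 10, 8, 6].

Step 1: column multipliers v_i = (∏_{j≠i}(α_i − α_j))^{−1} mod 11.
  i = 1 (α = 5): (5−6)(5−8)(5−3)(5−9) = (−1)·(−3)·2·(−4) = −24 ≡ 9, so v_1 = 9^{−1} = 5 (mod 11).
  i = 2 (α = 6): (6−5)(6−8)(6−3)(6−9) = 1·(−2)·3·(−3) = 18 ≡ 7, so v_2 = 7^{−1} = 8 (mod 11).
  i = 3 (α = 8): (8−5)(8−6)(8−3)(8−9) = 3·2·5·(−1) = −30 ≡ 3, so v_3 = 3^{−1} = 4 (mod 11).
  i = 4 (α = 3): (3−5)(3−6)(3−8)(3−9) = (−2)·(−3)·(−5)·(−6) = 180 ≡ 4, so v_4 = 4^{−1} = 3 (mod 11).
  i = 5 (α = 9): (9−5)(9−6)(9−8)(9−3) = 4·3·1·6 = 72 ≡ 6, so v_5 = 6^{−1} = 2 (mod 11).
  v = [5, 8, 4, 3, 2].
Step 2: syndromes of r = [0, 4, 10, 8, 6] (all sums mod 11).
  S_0 = Σ v_i r_i = 5·0 + 8·4 + 4·10 + 3·8 + 2·6 = 108 ≡ 9.
  S_1 = Σ v_i α_i r_i = 5·5·0 + 8·6·4 + 4·8·10 + 3·3·8 + 2·9·6 = 692 ≡ 10.
  α_i^2 mod 11 = [3, 3, 9, 9, 4].
  S_2 = Σ v_i α_i^2 r_i = 5·3·0 + 8·3·4 + 4·9·10 + 3·9·8 + 2·4·6 = 720 ≡ 5.
  S = (9, 10, 5) ≠ 0, so r is not a codeword (an error is present).
Step 3: locate the error. For a single error e at position i, S_ℓ = v_i·e·α_i^ℓ, so α_err = S_1/S_0.
  S_0^{−1} = 9^{−1} = 5 (mod 11), so α_err = 10·5 = 50 ≡ 6 = α_2. Error position i = 2.
  Consistency check: S_2/S_1 = 5·10 = 50 ≡ 6 = α_err ✓ (single-error assumption holds).
Step 4: error magnitude e = S_0/v_2 = S_0·∏_{j≠2}(α_2 − α_j) = 9·7 = 63 ≡ 8 (mod 11).
Step 5: correct position 2: c_2 = r_2 − e = 4 − 8 ≡ 7 (mod 11). Hence c = [0, 7, 10, 8, 6].
  Check: interpolating c through the α_i gives m(x) = 9 + 7·x (degree < 2) with m(α_i) = c_i for every i, so c is indeed a codeword.


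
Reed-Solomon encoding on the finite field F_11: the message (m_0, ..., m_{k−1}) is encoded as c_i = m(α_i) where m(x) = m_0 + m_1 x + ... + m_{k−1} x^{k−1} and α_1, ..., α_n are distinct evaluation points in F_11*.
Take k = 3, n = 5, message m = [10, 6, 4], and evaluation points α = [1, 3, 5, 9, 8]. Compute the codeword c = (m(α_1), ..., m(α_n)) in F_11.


c = [9, 9, 8, 3, 6]

Message polynomial: m(x) = 10 + 6·x + 4·x^2 (mod 11).
For each evaluation point α_i, compute m(α_i) mod 11:
  α_1 = 1: Horner steps 4 → 10 → 9, so m(1) = 9.
  α_2 = 3: Horner steps 4 → 7 → 9, so m(3) = 9.
  α_3 = 5: Horner steps 4 → 4 → 8, so m(5) = 8.
  α_4 = 9: Horner steps 4 → 9 → 3, so m(9) = 3.
  α_5 = 8: Horner steps 4 → 5 → 6, so m(8) = 6.
Codeword c = [9, 9, 8, 3, 6] ∈ F_11^5.


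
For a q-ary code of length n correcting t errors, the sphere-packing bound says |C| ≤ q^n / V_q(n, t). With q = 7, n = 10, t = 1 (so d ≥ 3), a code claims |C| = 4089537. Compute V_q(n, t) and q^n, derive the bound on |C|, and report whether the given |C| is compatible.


V_q(n, t) = 61, q^n = 282475249, Hamming bound = 4630741, |C| = 4089537 ≤ bound (satisfied).

Step 1: Compute V_q(n, t) = Σ_{j=0}^1 C(n, j) (q−1)^j.
  j = 0: C(10,0)·(6)^0 = 1·1 = 1.
  j = 1: C(10,1)·(6)^1 = 10·6 = 60.
  V_q(n, t) = 1 + 60 = 61.
Step 2: q^n = 7^10 = 282475249.
Step 3: Hamming bound ⌊q^n / V_q(n,t)⌋ = ⌊282475249/61⌋ = 4630741.
Step 4: Compare |C| = 4089537 to 4630741: satisfied.
The claimed |C| lies below the Hamming bound.


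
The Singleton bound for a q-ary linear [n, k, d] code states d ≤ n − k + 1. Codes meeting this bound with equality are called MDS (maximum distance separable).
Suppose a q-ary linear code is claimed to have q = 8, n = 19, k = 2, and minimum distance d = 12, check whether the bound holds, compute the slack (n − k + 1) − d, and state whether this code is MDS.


Singleton RHS = n − k + 1 = 18, slack = 6, bound satisfied, not MDS.

Singleton bound: d ≤ n − k + 1.
Here n = 19, k = 2, so n − k + 1 = 18.
Given d = 12, check d ≤ 18: YES.
Slack = (n − k + 1) − d = 6.
The code is NOT MDS (slack = 6 > 0).
Description: the claimed parameters are [19, 2, 12]_8; such a code would be non-MDS.


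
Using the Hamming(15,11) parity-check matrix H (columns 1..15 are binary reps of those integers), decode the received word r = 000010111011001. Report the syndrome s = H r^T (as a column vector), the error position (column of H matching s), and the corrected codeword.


s = (1, 0, 1, 1)^T, error position = 11, corrected codeword c = 000010111001001

Compute s = H r^T mod 2 one row at a time:
  s_1 = 1 + 1 + 0 + 1 + 1 + 0 + 0 + 1 = 5 ≡ 1 (mod 2).
  s_2 = 0 + 1 + 0 + 1 + 1 + 0 + 0 + 1 = 4 ≡ 0 (mod 2).
  s_3 = 0 + 0 + 0 + 1 + 0 + 1 + 0 + 1 = 3 ≡ 1 (mod 2).
  s_4 = 0 + 0 + 1 + 1 + 1 + 1 + 0 + 1 = 5 ≡ 1 (mod 2).
s = (1, 0, 1, 1)^T — this equals column 11 of H (binary 1011), so error is at position 11.
Correct: flip bit 11 of r = 000010111011001 to get c = 000010111001001.


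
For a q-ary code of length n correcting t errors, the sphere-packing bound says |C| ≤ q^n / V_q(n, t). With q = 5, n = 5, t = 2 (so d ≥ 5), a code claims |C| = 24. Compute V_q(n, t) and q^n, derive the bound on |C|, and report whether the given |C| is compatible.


V_q(n, t) = 181, q^n = 3125, Hamming bound = 17, |C| = 24 > bound (violated).

Step 1: Compute V_q(n, t) = Σ_{j=0}^2 C(n, j) (q−1)^j.
  j = 0: C(5,0)·(4)^0 = 1·1 = 1.
  j = 1: C(5,1)·(4)^1 = 5·4 = 20.
  j = 2: C(5,2)·(4)^2 = 10·16 = 160.
  V_q(n, t) = 1 + 20 + 160 = 181.
Step 2: q^n = 5^5 = 3125.
Step 3: Hamming bound ⌊q^n / V_q(n,t)⌋ = ⌊3125/181⌋ = 17.
Step 4: Compare |C| = 24 to 17: violated.
The claimed |C| lies above the Hamming bound, so no 5-ary code of length 5 with d ≥ 5 can have 24 codewords.


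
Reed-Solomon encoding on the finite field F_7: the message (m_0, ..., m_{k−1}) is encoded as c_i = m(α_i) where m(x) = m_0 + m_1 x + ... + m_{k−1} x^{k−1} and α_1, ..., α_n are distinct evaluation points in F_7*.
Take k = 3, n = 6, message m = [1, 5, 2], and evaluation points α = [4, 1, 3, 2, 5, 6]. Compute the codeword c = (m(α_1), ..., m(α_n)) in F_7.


c = [4, 1, 6, 5, 6, 5]

Message polynomial: m(x) = 1 + 5·x + 2·x^2 (mod 7).
For each evaluation point α_i, compute m(α_i) mod 7:
  α_1 = 4: Horner steps 2 → 6 → 4, so m(4) = 4.
  α_2 = 1: Horner steps 2 → 0 → 1, so m(1) = 1.
  α_3 = 3: Horner steps 2 → 4 → 6, so m(3) = 6.
  α_4 = 2: Horner steps 2 → 2 → 5, so m(2) = 5.
  α_5 = 5: Horner steps 2 → 1 → 6, so m(5) = 6.
  α_6 = 6: Horner steps 2 → 3 → 5, so m(6) = 5.
Codeword c = [4, 1, 6, 5, 6, 5] ∈ F_7^6.


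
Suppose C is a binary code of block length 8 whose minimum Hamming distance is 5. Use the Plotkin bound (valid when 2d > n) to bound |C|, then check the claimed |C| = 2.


Plotkin bound M ≤ 4; given |C| = 2 ≤ bound (satisfied).

Check applicability: 2d = 10, n = 8.
2d − n = 2 > 0, so Plotkin applies.
Compute d/(2d−n) = 5/2 ≈ 2.5000.
⌊d/(2d−n)⌋ = 2.
Plotkin bound: M ≤ 2·2 = 4.
Given |C| = 2, check: satisfied.
This |C| is below the Plotkin bound.


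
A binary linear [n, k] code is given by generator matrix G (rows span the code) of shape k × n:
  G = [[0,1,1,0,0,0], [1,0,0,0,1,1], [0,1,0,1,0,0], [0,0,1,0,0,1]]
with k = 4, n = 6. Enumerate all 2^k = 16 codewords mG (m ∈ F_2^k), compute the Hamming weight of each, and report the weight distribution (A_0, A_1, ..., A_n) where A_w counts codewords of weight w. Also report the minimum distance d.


Weight distribution: A_0 = 1, A_2 = 6, A_3 = 4, A_4 = 1, A_5 = 4. Minimum distance d = 2.

Enumerate all 2^4 = 16 messages m ∈ F_2^4.
For each, compute codeword c = mG in F_2^6, then tally its weight.
  m = 0000 → c = 000000, weight = 0.
  m = 1000 → c = 011000, weight = 2.
  m = 0100 → c = 100011, weight = 3.
  m = 1100 → c = 111011, weight = 5.
  m = 0010 → c = 010100, weight = 2.
  m = 1010 → c = 001100, weight = 2.
  m = 0110 → c = 110111, weight = 5.
  m = 1110 → c = 101111, weight = 5.
  m = 0001 → c = 001001, weight = 2.
  m = 1001 → c = 010001, weight = 2.
  m = 0101 → c = 101010, weight = 3.
  m = 1101 → c = 110010, weight = 3.
  m = 0011 → c = 011101, weight = 4.
  m = 1011 → c = 000101, weight = 2.
  m = 0111 → c = 111110, weight = 5.
  m = 1111 → c = 100110, weight = 3.
Tally weights:
  weight 0: 1 codewords.
  weight 2: 6 codewords.
  weight 3: 4 codewords.
  weight 4: 1 codewords.
  weight 5: 4 codewords.
Minimum distance d = smallest w > 0 with A_w > 0 = 2.
Sanity: Σ A_w = 16 = 2^4 = 16 ✓.


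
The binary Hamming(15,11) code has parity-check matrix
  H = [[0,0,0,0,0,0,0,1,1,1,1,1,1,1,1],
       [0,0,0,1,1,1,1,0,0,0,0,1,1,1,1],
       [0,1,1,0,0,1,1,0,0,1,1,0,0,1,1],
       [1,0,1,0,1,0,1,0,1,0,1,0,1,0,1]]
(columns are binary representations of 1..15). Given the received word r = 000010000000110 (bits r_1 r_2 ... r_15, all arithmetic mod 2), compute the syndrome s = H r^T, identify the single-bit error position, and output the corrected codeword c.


s = (0, 1, 1, 0)^T, error position = 6, corrected codeword c = 000011000000110

Compute s = H r^T mod 2 one row at a time:
  s_1 = 0 + 0 + 0 + 0 + 0 + 1 + 1 + 0 = 2 ≡ 0 (mod 2).
  s_2 = 0 + 1 + 0 + 0 + 0 + 1 + 1 + 0 = 3 ≡ 1 (mod 2).
  s_3 = 0 + 0 + 0 + 0 + 0 + 0 + 1 + 0 = 1 ≡ 1 (mod 2).
  s_4 = 0 + 0 + 1 + 0 + 0 + 0 + 1 + 0 = 2 ≡ 0 (mod 2).
s = (0, 1, 1, 0)^T — this equals column 6 of H (binary 0110), so error is at position 6.
Correct: flip bit 6 of r = 000010000000110 to get c = 000011000000110.


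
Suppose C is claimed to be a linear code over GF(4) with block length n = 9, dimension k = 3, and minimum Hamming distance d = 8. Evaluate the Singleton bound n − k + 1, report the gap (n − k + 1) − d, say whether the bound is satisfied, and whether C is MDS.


Singleton RHS = n − k + 1 = 7, slack = -1, bound violated (no such code; not MDS).

Singleton bound: d ≤ n − k + 1.
Here n = 9, k = 3, so n − k + 1 = 7.
Given d = 8, check d ≤ 7: NO.
Slack = (n − k + 1) − d = -1.
The slack is negative: d = 8 exceeds n − k + 1 = 7 by 1, so the Singleton bound is violated and no linear [9, 3, 8]_4 code can exist. In particular it is not MDS (MDS requires d = n − k + 1 exactly).
Description: the claimed parameters are [9, 3, 8]_4; such a code would be impossible (violates the Singleton bound).


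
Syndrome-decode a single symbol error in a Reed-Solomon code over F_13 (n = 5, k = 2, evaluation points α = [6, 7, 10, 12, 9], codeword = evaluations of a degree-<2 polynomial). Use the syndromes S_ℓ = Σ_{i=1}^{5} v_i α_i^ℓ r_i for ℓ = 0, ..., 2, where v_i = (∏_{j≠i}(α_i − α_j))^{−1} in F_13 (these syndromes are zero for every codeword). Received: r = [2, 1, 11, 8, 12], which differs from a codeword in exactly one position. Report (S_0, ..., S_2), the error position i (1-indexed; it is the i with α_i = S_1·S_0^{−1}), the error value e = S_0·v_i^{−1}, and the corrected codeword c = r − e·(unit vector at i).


S = (7, 6, 7), error at position 4, error magnitude e = 12, c = [2, 1, 11, 9, 12].

Step 1: column multipliers v_i = (∏_{j≠i}(α_i − α_j))^{−1} mod 13.
  i = 1 (α = 6): (6−7)(6−10)(6−12)(6−9) = (−1)·(−4)·(−6)·(−3) = 72 ≡ 7, so v_1 = 7^{−1} = 2 (mod 13).
  i = 2 (α = 7): (7−6)(7−10)(7−12)(7−9) = 1·(−3)·(−5)·(−2) = −30 ≡ 9, so v_2 = 9^{−1} = 3 (mod 13).
  i = 3 (α = 10): (10−6)(10−7)(10−12)(10−9) = 4·3·(−2)·1 = −24 ≡ 2, so v_3 = 2^{−1} = 7 (mod 13).
  i = 4 (α = 12): (12−6)(12−7)(12−10)(12−9) = 6·5·2·3 = 180 ≡ 11, so v_4 = 11^{−1} = 6 (mod 13).
  i = 5 (α = 9): (9−6)(9−7)(9−10)(9−12) = 3·2·(−1)·(−3) = 18 ≡ 5, so v_5 = 5^{−1} = 8 (mod 13).
  v = [2, 3, 7, 6, 8].
Step 2: syndromes of r = [2, 1, 11, 8, 12] (all sums mod 13).
  S_0 = Σ v_i r_i = 2·2 + 3·1 + 7·11 + 6·8 + 8·12 = 228 ≡ 7.
  S_1 = Σ v_i α_i r_i = 2·6·2 + 3·7·1 + 7·10·11 + 6·12·8 + 8·9·12 = 2255 ≡ 6.
  α_i^2 mod 13 = [10, 10, 9, 1, 3].
  S_2 = Σ v_i α_i^2 r_i = 2·10·2 + 3·10·1 + 7·9·11 + 6·1·8 + 8·3·12 = 1099 ≡ 7.
  S = (7, 6, 7) ≠ 0, so r is not a codeword (an error is present).
Step 3: locate the error. For a single error e at position i, S_ℓ = v_i·e·α_i^ℓ, so α_err = S_1/S_0.
  S_0^{−1} = 7^{−1} = 2 (mod 13), so α_err = 6·2 = 12 ≡ 12 = α_4. Error position i = 4.
  Consistency check: S_2/S_1 = 7·11 = 77 ≡ 12 = α_err ✓ (single-error assumption holds).
Step 4: error magnitude e = S_0/v_4 = S_0·∏_{j≠4}(α_4 − α_j) = 7·11 = 77 ≡ 12 (mod 13).
Step 5: correct position 4: c_4 = r_4 − e = 8 − 12 ≡ 9 (mod 13). Hence c = [2, 1, 11, 9, 12].
  Check: interpolating c through the α_i gives m(x) = 8 + 12·x (degree < 2) with m(α_i) = c_i for every i, so c is indeed a codeword.


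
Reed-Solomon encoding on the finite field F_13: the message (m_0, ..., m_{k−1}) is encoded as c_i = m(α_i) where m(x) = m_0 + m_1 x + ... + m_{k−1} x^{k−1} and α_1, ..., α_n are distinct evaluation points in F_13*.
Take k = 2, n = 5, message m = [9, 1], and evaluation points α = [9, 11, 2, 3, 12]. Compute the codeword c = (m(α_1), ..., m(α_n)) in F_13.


c = [5, 7, 11, 12, 8]

Message polynomial: m(x) = 9 + 1·x (mod 13).
For each evaluation point α_i, compute m(α_i) mod 13:
  α_1 = 9: Horner steps 1 → 5, so m(9) = 5.
  α_2 = 11: Horner steps 1 → 7, so m(11) = 7.
  α_3 = 2: Horner steps 1 → 11, so m(2) = 11.
  α_4 = 3: Horner steps 1 → 12, so m(3) = 12.
  α_5 = 12: Horner steps 1 → 8, so m(12) = 8.
Codeword c = [5, 7, 11, 12, 8] ∈ F_13^5.


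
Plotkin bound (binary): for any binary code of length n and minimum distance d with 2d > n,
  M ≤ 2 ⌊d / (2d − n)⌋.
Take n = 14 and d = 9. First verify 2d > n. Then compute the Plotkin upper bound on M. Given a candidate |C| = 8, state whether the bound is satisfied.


Plotkin bound M ≤ 4; given |C| = 8 > bound (violated).

Check applicability: 2d = 18, n = 14.
2d − n = 4 > 0, so Plotkin applies.
Compute d/(2d−n) = 9/4 ≈ 2.2500.
⌊d/(2d−n)⌋ = 2.
Plotkin bound: M ≤ 2·2 = 4.
Given |C| = 8, check: VIOLATED.
This |C| is above the Plotkin bound, so no binary code with n = 14, d = 9 and 8 codewords exists.


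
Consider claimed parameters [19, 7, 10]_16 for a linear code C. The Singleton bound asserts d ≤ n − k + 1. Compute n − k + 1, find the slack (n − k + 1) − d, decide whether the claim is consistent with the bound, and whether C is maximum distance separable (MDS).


Singleton RHS = n − k + 1 = 13, slack = 3, bound satisfied, not MDS.

Singleton bound: d ≤ n − k + 1.
Here n = 19, k = 7, so n − k + 1 = 13.
Given d = 10, check d ≤ 13: YES.
Slack = (n − k + 1) − d = 3.
The code is NOT MDS (slack = 3 > 0).
Description: the claimed parameters are [19, 7, 10]_16; such a code would be non-MDS.


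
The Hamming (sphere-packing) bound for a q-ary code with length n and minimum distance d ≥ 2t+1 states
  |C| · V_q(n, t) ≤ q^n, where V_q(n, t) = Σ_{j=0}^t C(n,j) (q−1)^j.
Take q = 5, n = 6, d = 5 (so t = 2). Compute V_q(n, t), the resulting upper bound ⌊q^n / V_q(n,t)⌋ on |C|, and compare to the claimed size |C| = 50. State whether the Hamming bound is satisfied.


V_q(n, t) = 265, q^n = 15625, Hamming bound = 58, |C| = 50 ≤ bound (satisfied).

Step 1: Compute V_q(n, t) = Σ_{j=0}^2 C(n, j) (q−1)^j.
  j = 0: C(6,0)·(4)^0 = 1·1 = 1.
  j = 1: C(6,1)·(4)^1 = 6·4 = 24.
  j = 2: C(6,2)·(4)^2 = 15·16 = 240.
  V_q(n, t) = 1 + 24 + 240 = 265.
Step 2: q^n = 5^6 = 15625.
Step 3: Hamming bound ⌊q^n / V_q(n,t)⌋ = ⌊15625/265⌋ = 58.
Step 4: Compare |C| = 50 to 58: satisfied.
The claimed |C| lies below the Hamming bound.


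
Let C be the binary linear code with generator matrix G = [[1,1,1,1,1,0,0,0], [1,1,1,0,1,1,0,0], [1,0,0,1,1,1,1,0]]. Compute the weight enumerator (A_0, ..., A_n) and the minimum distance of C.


Weight distribution: A_0 = 1, A_2 = 1, A_3 = 1, A_4 = 2, A_5 = 3. Minimum distance d = 2.

Enumerate all 2^3 = 8 messages m ∈ F_2^3.
For each, compute codeword c = mG in F_2^8, then tally its weight.
  m = 000 → c = 00000000, weight = 0.
  m = 100 → c = 11111000, weight = 5.
  m = 010 → c = 11101100, weight = 5.
  m = 110 → c = 00010100, weight = 2.
  m = 001 → c = 10011110, weight = 5.
  m = 101 → c = 01100110, weight = 4.
  m = 011 → c = 01110010, weight = 4.
  m = 111 → c = 10001010, weight = 3.
Tally weights:
  weight 0: 1 codewords.
  weight 2: 1 codewords.
  weight 3: 1 codewords.
  weight 4: 2 codewords.
  weight 5: 3 codewords.
Minimum distance d = smallest w > 0 with A_w > 0 = 2.
Sanity: Σ A_w = 8 = 2^3 = 8 ✓.


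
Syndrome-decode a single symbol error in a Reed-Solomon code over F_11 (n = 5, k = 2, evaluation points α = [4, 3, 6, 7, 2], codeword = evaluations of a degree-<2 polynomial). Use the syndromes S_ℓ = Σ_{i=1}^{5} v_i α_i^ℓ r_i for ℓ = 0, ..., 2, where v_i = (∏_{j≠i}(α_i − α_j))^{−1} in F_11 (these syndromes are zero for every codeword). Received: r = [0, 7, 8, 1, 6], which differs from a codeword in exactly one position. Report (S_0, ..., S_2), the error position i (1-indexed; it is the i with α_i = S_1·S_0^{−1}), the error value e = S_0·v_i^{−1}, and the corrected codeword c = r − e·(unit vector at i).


S = (2, 4, 8), error at position 5, error magnitude e = 3, c = [0, 7, 8, 1, 3].

Step 1: column multipliers v_i = (∏_{j≠i}(α_i − α_j))^{−1} mod 11.
  i = 1 (α = 4): (4−3)(4−6)(4−7)(4−2) = 1·(−2)·(−3)·2 = 12 ≡ 1, so v_1 = 1^{−1} = 1 (mod 11).
  i = 2 (α = 3): (3−4)(3−6)(3−7)(3−2) = (−1)·(−3)·(−4)·1 = −12 ≡ 10, so v_2 = 10^{−1} = 10 (mod 11).
  i = 3 (α = 6): (6−4)(6−3)(6−7)(6−2) = 2·3·(−1)·4 = −24 ≡ 9, so v_3 = 9^{−1} = 5 (mod 11).
  i = 4 (α = 7): (7−4)(7−3)(7−6)(7−2) = 3·4·1·5 = 60 ≡ 5, so v_4 = 5^{−1} = 9 (mod 11).
  i = 5 (α = 2): (2−4)(2−3)(2−6)(2−7) = (−2)·(−1)·(−4)·(−5) = 40 ≡ 7, so v_5 = 7^{−1} = 8 (mod 11).
  v = [1, 10, 5, 9, 8].
Step 2: syndromes of r = [0, 7, 8, 1, 6] (all sums mod 11).
  S_0 = Σ v_i r_i = 1·0 + 10·7 + 5·8 + 9·1 + 8·6 = 167 ≡ 2.
  S_1 = Σ v_i α_i r_i = 1·4·0 + 10·3·7 + 5·6·8 + 9·7·1 + 8·2·6 = 609 ≡ 4.
  α_i^2 mod 11 = [5, 9, 3, 5, 4].
  S_2 = Σ v_i α_i^2 r_i = 1·5·0 + 10·9·7 + 5·3·8 + 9·5·1 + 8·4·6 = 987 ≡ 8.
  S = (2, 4, 8) ≠ 0, so r is not a codeword (an error is present).
Step 3: locate the error. For a single error e at position i, S_ℓ = v_i·e·α_i^ℓ, so α_err = S_1/S_0.
  S_0^{−1} = 2^{−1} = 6 (mod 11), so α_err = 4·6 = 24 ≡ 2 = α_5. Error position i = 5.
  Consistency check: S_2/S_1 = 8·3 = 24 ≡ 2 = α_err ✓ (single-error assumption holds).
Step 4: error magnitude e = S_0/v_5 = S_0·∏_{j≠5}(α_5 − α_j) = 2·7 = 14 ≡ 3 (mod 11).
Step 5: correct position 5: c_5 = r_5 − e = 6 − 3 ≡ 3 (mod 11). Hence c = [0, 7, 8, 1, 3].
  Check: interpolating c through the α_i gives m(x) = 6 + 4·x (degree < 2) with m(α_i) = c_i for every i, so c is indeed a codeword.


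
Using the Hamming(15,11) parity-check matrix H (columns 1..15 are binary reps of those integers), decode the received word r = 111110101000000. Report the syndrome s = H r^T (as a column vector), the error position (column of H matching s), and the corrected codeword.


s = (1, 1, 1, 1)^T, error position = 15, corrected codeword c = 111110101000001

Compute s = H r^T mod 2 one row at a time:
  s_1 = 0 + 1 + 0 + 0 + 0 + 0 + 0 + 0 = 1 ≡ 1 (mod 2).
  s_2 = 1 + 1 + 0 + 1 + 0 + 0 + 0 + 0 = 3 ≡ 1 (mod 2).
  s_3 = 1 + 1 + 0 + 1 + 0 + 0 + 0 + 0 = 3 ≡ 1 (mod 2).
  s_4 = 1 + 1 + 1 + 1 + 1 + 0 + 0 + 0 = 5 ≡ 1 (mod 2).
s = (1, 1, 1, 1)^T — this equals column 15 of H (binary 1111), so error is at position 15.
Correct: flip bit 15 of r = 111110101000000 to get c = 111110101000001.


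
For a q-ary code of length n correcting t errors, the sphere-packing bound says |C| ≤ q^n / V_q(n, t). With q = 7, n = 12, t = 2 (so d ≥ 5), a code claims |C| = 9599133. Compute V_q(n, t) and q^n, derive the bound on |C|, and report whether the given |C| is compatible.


V_q(n, t) = 2449, q^n = 13841287201, Hamming bound = 5651811, |C| = 9599133 > bound (violated).

Step 1: Compute V_q(n, t) = Σ_{j=0}^2 C(n, j) (q−1)^j.
  j = 0: C(12,0)·(6)^0 = 1·1 = 1.
  j = 1: C(12,1)·(6)^1 = 12·6 = 72.
  j = 2: C(12,2)·(6)^2 = 66·36 = 2376.
  V_q(n, t) = 1 + 72 + 2376 = 2449.
Step 2: q^n = 7^12 = 13841287201.
Step 3: Hamming bound ⌊q^n / V_q(n,t)⌋ = ⌊13841287201/2449⌋ = 5651811.
Step 4: Compare |C| = 9599133 to 5651811: violated.
The claimed |C| lies above the Hamming bound, so no 7-ary code of length 12 with d ≥ 5 can have 9599133 codewords.
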